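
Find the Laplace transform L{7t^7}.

L{7t^7} = 7 · L{t^7} = 7 · 5040/s^8 = 35280/s^8

Final answer: 35280/s^8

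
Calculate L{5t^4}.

L{t^n} = n!/s^(n+1). So L{5t^4} = 5·4!/s^5 = 120/s^5

Final answer: 120/s^5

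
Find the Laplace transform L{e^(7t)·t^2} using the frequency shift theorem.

L{e^(at)·t^n} = n!/(s-a)^(n+1), so L{e^(7t)·t^2} = 2/(s-7)^3

Final answer: 2/(s-7)^3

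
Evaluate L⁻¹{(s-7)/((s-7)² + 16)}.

Using frequency shift: L⁻¹{(s-a)/((s-a)² + b²)} = e^(at)cos(bt). Here a=7, b=4

Final answer: e^(7t)·cos(4t)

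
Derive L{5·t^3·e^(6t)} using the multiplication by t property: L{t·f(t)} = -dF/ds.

Using L{t^n·e^(at)} = n!/(s-a)^(n+1), L{t^3·e^(6t)} = 6/(s-6)^4, so L{5·t^3·e^(6t)} = 5·6/(s-6)^4 = 30/(s-6)^4

Final answer: 30/(s-6)^4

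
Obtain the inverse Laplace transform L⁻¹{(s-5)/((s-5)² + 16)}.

Using frequency shift, L⁻¹{(s-5)/((s-5)² + 16)} = e^(5t)·cos(4t)

Final answer: e^(5t)·cos(4t)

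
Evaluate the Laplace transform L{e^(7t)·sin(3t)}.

L{e^(at)·sin(ωt)} = ω/((s-a)² + ω²), so L{e^(7t)·sin(3t)} = 3/((s-7)² + 9)

Final answer: 3/((s-7)² + 9)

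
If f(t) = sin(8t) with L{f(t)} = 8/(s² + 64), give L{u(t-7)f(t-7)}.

Time shift theorem: L{u(t-a)f(t-a)} = e^(-as)F(s). Here a=7, F(s) = 8/(s² + 64), so L{u(t-7)f(t-7)} = e^(-7s)·8/(s² + 64)

Final answer: e^(-7s)·8/(s² + 64)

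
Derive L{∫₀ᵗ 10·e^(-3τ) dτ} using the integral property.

L{∫₀ᵗ f(τ)dτ} = F(s)/s with F(s) = 10/(s+3), so L{∫₀ᵗ 10·e^(-3τ) dτ} = 10/(s(s+3))

Final answer: 10/(s(s+3))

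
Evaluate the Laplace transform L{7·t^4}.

L{t^n} = n!/s^(n+1), so L{t^4} = 24/s^5. Then L{7·t^4} = 7·24/s^5 = 168/s^5

Final answer: 168/s^5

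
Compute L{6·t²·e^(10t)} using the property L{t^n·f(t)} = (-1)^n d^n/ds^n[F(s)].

L{e^(10t)} = 1/(s-10). d/ds[1/(s-10)] = -1/(s-10)². d²/ds²[1/(s-10)] = 2/(s-10)³. So L{t²·e^(10t)} = (-1)² · 2/(s-10)³ = 2/(s-10)³. Then L{6·t²·e^(10t)} = 6·2/(s-10)³ = 12/(s-10)³

Final answer: 12/(s-10)³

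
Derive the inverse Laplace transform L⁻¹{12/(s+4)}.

L⁻¹{1/(s-a)} = e^(at), so L⁻¹{1/(s+4)} = e^(-4t), and L⁻¹{12/(s+4)} = 12·e^(-4t)

Final answer: 12·e^(-4t)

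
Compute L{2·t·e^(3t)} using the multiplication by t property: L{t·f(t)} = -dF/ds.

Using L{t^n·e^(at)} = n!/(s-a)^(n+1), L{t·e^(3t)} = 1/(s-3)^2, so L{2·t·e^(3t)} = 2·1/(s-3)^2 = 2/(s-3)^2

Final answer: 2/(s-3)^2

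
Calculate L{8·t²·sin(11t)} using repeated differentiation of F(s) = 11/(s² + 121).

F(s) = 11/(s² + 121). F'(s) = -22s/(s² + 121)². F''(s) = -22(121 - 3s²)/(s² + 121)³ = (66s² - 2662)/(s² + 121)³. So L{t²·sin(11t)} = (-1)² F''(s) = (66s² - 2662)/(s² + 121)³. Then L{8·t²·sin(11t)} = 8·(66s² - 2662)/(s² + 121)³ = (528s² - 21296)/(s² + 121)³

Final answer: (528s² - 21296)/(s² + 121)³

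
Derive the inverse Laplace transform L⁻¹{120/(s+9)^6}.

L⁻¹{n!/(s-a)^(n+1)} = t^n·e^(at), so L⁻¹{120/(s+9)^6} = t^5·e^(-9t)

Final answer: t^5·e^(-9t)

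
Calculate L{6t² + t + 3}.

L{6t² + t + 3} = 6·2/s³ + 1/s² + 3/s = 12/s³ + 1/s² + 3/s

Final answer: 12/s³ + 1/s² + 3/s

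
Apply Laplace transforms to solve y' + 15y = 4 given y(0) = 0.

sY + 15Y = 4/s. Y = 4/(s(s+15)). Partial fractions: Y = 4/15/s - 4/15/(s+15)

Final answer: y(t) = 4/15(1 - e^(-15t))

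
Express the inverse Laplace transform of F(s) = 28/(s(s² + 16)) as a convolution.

28/(s(s² + 16)) = (1/s)·(28/(s² + 16)) = L{1}·L{7·sin(4t)}. So f(t) = 1*(7·sin(4t)) = ∫₀ᵗ 7·sin(4τ) dτ

Final answer: ∫₀ᵗ 7·sin(4τ) dτ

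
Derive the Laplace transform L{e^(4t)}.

L{e^(at)} = 1/(s-a), so L{e^(4t)} = 1/(s-4)

Final answer: 1/(s-4)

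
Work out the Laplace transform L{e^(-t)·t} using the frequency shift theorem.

L{e^(at)·t^n} = n!/(s-a)^(n+1), so L{e^(-t)·t} = 1/(s+1)^2

Final answer: 1/(s+1)^2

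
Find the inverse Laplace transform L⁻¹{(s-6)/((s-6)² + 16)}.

Using frequency shift, L⁻¹{(s-6)/((s-6)² + 16)} = e^(6t)·cos(4t)

Final answer: e^(6t)·cos(4t)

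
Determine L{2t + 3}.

L{2t + 3} = 2·L{t} + 3·L{1} = 2/s² + 3/s

Final answer: 2/s² + 3/s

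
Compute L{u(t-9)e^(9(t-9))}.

u(t-a)f(t-a) with f(t)=e^(9t). L{e^(9t)} = 1/(s-9). By time shift: e^(-9s)/(s-9)

Final answer: e^(-9s)/(s-9)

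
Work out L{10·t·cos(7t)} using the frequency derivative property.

L{cos(7t)} = s/(s² + 49). Derivative: d/ds[s/(s² + 49)] = [(s² + 49) - s·2s]/(s² + 49)² = (49 - s²)/(s² + 49)². So L{t·cos(7t)} = -F'(s) = (s² - 49)/(s² + 49)². Then L{10·t·cos(7t)} = 10·(s² - 49)/(s² + 49)²

Final answer: 10·(s² - 49)/(s² + 49)²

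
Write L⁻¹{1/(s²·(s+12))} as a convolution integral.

1/(s²·(s+12)) = (1/s^2)·(1/(s+12)) = L{t}·L{e^(-12t)}. So f(t) = t*e^(-12t) = ∫₀ᵗ τ·e^(-12(t-τ)) dτ

Final answer: ∫₀ᵗ τ·e^(-12(t-τ)) dτ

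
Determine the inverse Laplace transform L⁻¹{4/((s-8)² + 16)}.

Using frequency shift, L⁻¹{4/((s-8)² + 16)} = e^(8t)·sin(4t)

Final answer: e^(8t)·sin(4t)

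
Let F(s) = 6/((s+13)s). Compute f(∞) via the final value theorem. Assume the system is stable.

f(∞) = lim_{s→0} sF(s) = lim_{s→0} 6/(s+13) = 6/13

Final answer: 6/13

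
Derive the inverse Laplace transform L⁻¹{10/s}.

L⁻¹{c/s} = c, so L⁻¹{10/s} = 10

Final answer: 10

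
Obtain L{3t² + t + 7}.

L{3t² + t + 7} = 3·2/s³ + 1/s² + 7/s = 6/s³ + 1/s² + 7/s

Final answer: 6/s³ + 1/s² + 7/s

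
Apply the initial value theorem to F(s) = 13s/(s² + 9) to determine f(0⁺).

f(0⁺) = lim_{s→∞} s·13s/(s² + 9) = lim_{s→∞} 13s²/(s² + 9) = 13

Final answer: 13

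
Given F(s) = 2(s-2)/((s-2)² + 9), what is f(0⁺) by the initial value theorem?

f(0⁺) = lim_{s→∞} sF(s) = lim_{s→∞} 2s(s-2)/((s-2)² + 9) = 2

Final answer: 2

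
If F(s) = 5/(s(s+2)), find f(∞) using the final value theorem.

f(∞) = lim_{s→0} s·5/(s(s+2)) = lim_{s→0} 5/(s+2) = 5/2 = 5/2

Final answer: 5/2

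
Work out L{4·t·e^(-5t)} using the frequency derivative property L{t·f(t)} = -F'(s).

L{e^(-5t)} = 1/(s+5). By frequency derivative: L{t·e^(-5t)} = -d/ds[1/(s+5)] = -(-1)/(s+5)² = 1/(s+5)². Then L{4·t·e^(-5t)} = 4·1/(s+5)² = 4/(s+5)²

Final answer: 4/(s+5)²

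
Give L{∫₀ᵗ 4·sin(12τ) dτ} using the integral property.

L{∫₀ᵗ f(τ)dτ} = F(s)/s with F(s) = 48/(s² + 144), so the result is (48/(s² + 144))/s = 48/(s(s² + 144))

Final answer: 48/(s(s² + 144))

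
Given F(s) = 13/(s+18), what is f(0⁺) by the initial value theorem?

f(0⁺) = lim_{s→∞} s·13/(s+18) = lim_{s→∞} 13s/(s+18) = 13

Final answer: 13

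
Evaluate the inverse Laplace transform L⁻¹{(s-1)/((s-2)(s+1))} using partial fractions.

Using partial fractions, f(t) = (e^(2t) + 2e^(-t))/3

Final answer: (e^(2t) + 2e^(-t))/3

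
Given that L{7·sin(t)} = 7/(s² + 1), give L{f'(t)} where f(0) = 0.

L{f'(t)} = s·F(s) - f(0) = s·7/(s² + 1) - 0 = 7s/(s² + 1)

Final answer: 7s/(s² + 1)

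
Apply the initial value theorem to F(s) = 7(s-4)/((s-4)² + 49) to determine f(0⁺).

f(0⁺) = lim_{s→∞} sF(s) = lim_{s→∞} 7s(s-4)/((s-4)² + 49) = 7

Final answer: 7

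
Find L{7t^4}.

L{t^n} = n!/s^(n+1). So L{7t^4} = 7·4!/s^5 = 168/s^5

Final answer: 168/s^5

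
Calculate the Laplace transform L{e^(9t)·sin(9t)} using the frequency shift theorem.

Frequency shift: L{e^(at)f(t)} = F(s-a). L{e^(9t)·sin(9t)} = 9/((s-9)² + 81)

Final answer: 9/((s-9)² + 81)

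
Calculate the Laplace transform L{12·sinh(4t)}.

L{sinh(ωt)} = ω/(s² - ω²), so L{sinh(4t)} = 4/(s² - 16). Then L{12·sinh(4t)} = 12·4/(s² - 16) = 48/(s² - 16)

Final answer: 48/(s² - 16)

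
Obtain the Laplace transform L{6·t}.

L{t^n} = n!/s^(n+1), so L{t} = 1/s^2. Then L{6·t} = 6·1/s^2 = 6/s^2

Final answer: 6/s^2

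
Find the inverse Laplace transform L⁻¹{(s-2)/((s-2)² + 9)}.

Using frequency shift, L⁻¹{(s-2)/((s-2)² + 9)} = e^(2t)·cos(3t)

Final answer: e^(2t)·cos(3t)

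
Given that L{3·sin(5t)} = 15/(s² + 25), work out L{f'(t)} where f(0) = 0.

L{f'(t)} = s·F(s) - f(0) = s·15/(s² + 25) - 0 = 15s/(s² + 25)

Final answer: 15s/(s² + 25)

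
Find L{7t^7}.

L{t^n} = n!/s^(n+1). So L{7t^7} = 7·7!/s^8 = 35280/s^8

Final answer: 35280/s^8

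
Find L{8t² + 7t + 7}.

L{8t² + 7t + 7} = 8·2/s³ + 7/s² + 7/s = 16/s³ + 7/s² + 7/s

Final answer: 16/s³ + 7/s² + 7/s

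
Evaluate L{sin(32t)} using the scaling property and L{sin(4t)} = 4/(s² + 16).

Using L{f(at)} = (1/a)F(s/a) with a=8: L{sin(32t)} = (1/8) · 4/((s/8)² + 16) = (1/8) · 4·64/(s² + 1024) = 32/(s² + 1024)

Final answer: 32/(s² + 1024)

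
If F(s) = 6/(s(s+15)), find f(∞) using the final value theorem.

f(∞) = lim_{s→0} s·6/(s(s+15)) = lim_{s→0} 6/(s+15) = 6/15 = 2/5

Final answer: 2/5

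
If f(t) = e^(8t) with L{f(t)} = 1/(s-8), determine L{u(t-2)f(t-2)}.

Time shift theorem: L{u(t-a)f(t-a)} = e^(-as)F(s). Here a=2, F(s) = 1/(s-8), so L{u(t-2)f(t-2)} = e^(-2s)·1/(s-8)

Final answer: e^(-2s)·1/(s-8)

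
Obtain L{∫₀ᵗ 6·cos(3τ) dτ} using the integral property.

L{∫₀ᵗ f(τ)dτ} = F(s)/s with F(s) = 6s/(s² + 9), so the result is (6s/(s² + 9))/s = 6/(s² + 9)

Final answer: 6/(s² + 9)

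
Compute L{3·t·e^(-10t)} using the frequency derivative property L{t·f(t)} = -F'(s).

L{e^(-10t)} = 1/(s+10). By frequency derivative: L{t·e^(-10t)} = -d/ds[1/(s+10)] = -(-1)/(s+10)² = 1/(s+10)². Then L{3·t·e^(-10t)} = 3·1/(s+10)² = 3/(s+10)²

Final answer: 3/(s+10)²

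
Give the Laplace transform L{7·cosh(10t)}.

L{cosh(ωt)} = s/(s² - ω²), so L{cosh(10t)} = s/(s² - 100). Then L{7·cosh(10t)} = 7·s/(s² - 100) = 7s/(s² - 100)

Final answer: 7s/(s² - 100)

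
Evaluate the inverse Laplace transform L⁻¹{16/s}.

L⁻¹{c/s} = c, so L⁻¹{16/s} = 16

Final answer: 16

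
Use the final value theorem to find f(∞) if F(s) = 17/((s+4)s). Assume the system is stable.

f(∞) = lim_{s→0} sF(s) = lim_{s→0} 17/(s+4) = 17/4

Final answer: 17/4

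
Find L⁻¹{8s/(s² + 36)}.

This is the form c·s/(s² + a²) with a = 6, c = 8. L⁻¹ = 8·cos(6t)

Final answer: 8·cos(6t)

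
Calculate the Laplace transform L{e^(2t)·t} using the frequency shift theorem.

L{e^(at)·t^n} = n!/(s-a)^(n+1), so L{e^(2t)·t} = 1/(s-2)^2

Final answer: 1/(s-2)^2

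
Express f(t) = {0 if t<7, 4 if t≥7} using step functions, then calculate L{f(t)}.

f(t) = 4·u(t-7). L{u(t-7)} = e^(-7s)/s, so L{f(t)} = 4·e^(-7s)/s

Final answer: 4·e^(-7s)/s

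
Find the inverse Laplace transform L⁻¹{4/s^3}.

L⁻¹{n!/s^(n+1)} = t^n with n=2. So L⁻¹{2/s^3} = t^2, and L⁻¹{4/s^3} = (4/2)·t^2 = 2·t^2

Final answer: 2·t^2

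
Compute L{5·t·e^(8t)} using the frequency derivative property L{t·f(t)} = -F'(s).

L{e^(8t)} = 1/(s-8). By frequency derivative: L{t·e^(8t)} = -d/ds[1/(s-8)] = -(-1)/(s-8)² = 1/(s-8)². Then L{5·t·e^(8t)} = 5·1/(s-8)² = 5/(s-8)²

Final answer: 5/(s-8)²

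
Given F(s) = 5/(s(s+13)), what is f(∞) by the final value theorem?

f(∞) = lim_{s→0} s·5/(s(s+13)) = lim_{s→0} 5/(s+13) = 5/13 = 5/13

Final answer: 5/13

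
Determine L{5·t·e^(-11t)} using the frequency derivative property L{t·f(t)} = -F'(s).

L{e^(-11t)} = 1/(s+11). By frequency derivative: L{t·e^(-11t)} = -d/ds[1/(s+11)] = -(-1)/(s+11)² = 1/(s+11)². Then L{5·t·e^(-11t)} = 5·1/(s+11)² = 5/(s+11)²

Final answer: 5/(s+11)²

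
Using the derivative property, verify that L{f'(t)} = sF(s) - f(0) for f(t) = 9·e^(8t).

f'(t) = 72e^(8t). Direct: L{f'(t)} = 72/(s-8). Property: s·9/(s-8) - 9 = (9s - 9(s-8))/(s-8) = 72/(s-8). ✓

Final answer: 72/(s-8)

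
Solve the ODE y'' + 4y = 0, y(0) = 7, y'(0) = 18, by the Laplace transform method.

L{y''} + 4L{y} = 0. s²Y - 7s - 18 + 4Y = 0. Y(s² + 4) = 7s + 18. Y = (7s + 18)/(s² + 4). Inverting: y(t) = 7cos(2t) + 9sin(2t)

Final answer: y(t) = 7cos(2t) + 9sin(2t)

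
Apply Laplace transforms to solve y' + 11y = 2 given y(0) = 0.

sY + 11Y = 2/s. Y = 2/(s(s+11)). Partial fractions: Y = 2/11/s - 2/11/(s+11)

Final answer: y(t) = 2/11(1 - e^(-11t))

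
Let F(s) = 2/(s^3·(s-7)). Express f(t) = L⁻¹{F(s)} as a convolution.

2/(s^3·(s-7)) = (2/s^3)·(1/(s-7)) = L{t^2}·L{e^(7t)}. So f(t) = t^2*e^(7t) = ∫₀ᵗ τ^2·e^(7(t-τ)) dτ

Final answer: ∫₀ᵗ τ^2·e^(7(t-τ)) dτ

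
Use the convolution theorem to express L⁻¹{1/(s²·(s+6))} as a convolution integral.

1/(s²·(s+6)) = (1/s^2)·(1/(s+6)) = L{t}·L{e^(-6t)}. So f(t) = t*e^(-6t) = ∫₀ᵗ τ·e^(-6(t-τ)) dτ

Final answer: ∫₀ᵗ τ·e^(-6(t-τ)) dτ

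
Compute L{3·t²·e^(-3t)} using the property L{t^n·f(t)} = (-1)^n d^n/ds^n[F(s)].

L{e^(-3t)} = 1/(s+3). d/ds[1/(s+3)] = -1/(s+3)². d²/ds²[1/(s+3)] = 2/(s+3)³. So L{t²·e^(-3t)} = (-1)² · 2/(s+3)³ = 2/(s+3)³. Then L{3·t²·e^(-3t)} = 3·2/(s+3)³ = 6/(s+3)³

Final answer: 6/(s+3)³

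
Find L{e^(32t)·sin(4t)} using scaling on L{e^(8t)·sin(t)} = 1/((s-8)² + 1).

Scaling with a=4: L{e^(32t)·sin(4t)} = (1/4) · 1/((s/4-8)² + 1). Simplifying: 4/((s-32)² + 16)

Final answer: 4/((s-32)² + 16)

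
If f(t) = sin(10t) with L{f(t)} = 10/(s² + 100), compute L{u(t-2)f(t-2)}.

Time shift theorem: L{u(t-a)f(t-a)} = e^(-as)F(s). Here a=2, F(s) = 10/(s² + 100), so L{u(t-2)f(t-2)} = e^(-2s)·10/(s² + 100)

Final answer: e^(-2s)·10/(s² + 100)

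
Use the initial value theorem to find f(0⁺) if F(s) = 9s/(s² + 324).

f(0⁺) = lim_{s→∞} s·9s/(s² + 324) = lim_{s→∞} 9s²/(s² + 324) = 9

Final answer: 9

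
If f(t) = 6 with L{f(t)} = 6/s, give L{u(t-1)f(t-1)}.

Time shift theorem: L{u(t-a)f(t-a)} = e^(-as)F(s). Here a=1, F(s) = 6/s, so L{u(t-1)f(t-1)} = e^(-s)·6/s

Final answer: e^(-s)·6/s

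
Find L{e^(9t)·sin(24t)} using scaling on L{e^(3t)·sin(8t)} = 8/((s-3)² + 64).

Scaling with a=3: L{e^(9t)·sin(24t)} = (1/3) · 8/((s/3-3)² + 64). Simplifying: 24/((s-9)² + 576)

Final answer: 24/((s-9)² + 576)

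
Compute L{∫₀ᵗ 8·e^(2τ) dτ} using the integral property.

L{∫₀ᵗ f(τ)dτ} = F(s)/s with F(s) = 8/(s-2), so L{∫₀ᵗ 8·e^(2τ) dτ} = 8/(s(s-2))

Final answer: 8/(s(s-2))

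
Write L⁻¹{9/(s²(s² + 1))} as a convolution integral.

9/(s²(s² + 1)) = (1/s²)·(9/(s² + 1)) = L{t}·L{9·sin(t)}. So f(t) = t*(9·sin(t)) = ∫₀ᵗ 9τ·sin((t-τ)) dτ

Final answer: ∫₀ᵗ 9τ·sin((t-τ)) dτ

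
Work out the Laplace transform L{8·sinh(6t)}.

L{sinh(ωt)} = ω/(s² - ω²), so L{sinh(6t)} = 6/(s² - 36). Then L{8·sinh(6t)} = 8·6/(s² - 36) = 48/(s² - 36)

Final answer: 48/(s² - 36)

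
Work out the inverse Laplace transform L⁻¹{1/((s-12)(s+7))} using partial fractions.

Decompose: A/(s-12) + B/(s+7). A = 1/19, B = -1/19. f(t) = (e^(12t) - e^(-7t))/19

Final answer: (e^(12t) - e^(-7t))/19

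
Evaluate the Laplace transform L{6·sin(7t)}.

L{sin(ωt)} = ω/(s² + ω²), so L{sin(7t)} = 7/(s² + 49). Then L{6·sin(7t)} = 6·7/(s² + 49) = 42/(s² + 49)

Final answer: 42/(s² + 49)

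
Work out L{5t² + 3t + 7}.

L{5t² + 3t + 7} = 5·2/s³ + 3/s² + 7/s = 10/s³ + 3/s² + 7/s

Final answer: 10/s³ + 3/s² + 7/s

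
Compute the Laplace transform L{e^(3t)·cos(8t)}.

L{e^(at)·cos(ωt)} = (s-a)/((s-a)² + ω²), so L{e^(3t)·cos(8t)} = (s-3)/((s-3)² + 64)

Final answer: (s-3)/((s-3)² + 64)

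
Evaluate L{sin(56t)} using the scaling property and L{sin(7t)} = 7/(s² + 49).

Using L{f(at)} = (1/a)F(s/a) with a=8: L{sin(56t)} = (1/8) · 7/((s/8)² + 49) = (1/8) · 7·64/(s² + 3136) = 56/(s² + 3136)

Final answer: 56/(s² + 3136)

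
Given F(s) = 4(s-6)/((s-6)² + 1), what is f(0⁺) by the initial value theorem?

f(0⁺) = lim_{s→∞} sF(s) = lim_{s→∞} 4s(s-6)/((s-6)² + 1) = 4

Final answer: 4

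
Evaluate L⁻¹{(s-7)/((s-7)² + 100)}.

Using frequency shift: L⁻¹{(s-a)/((s-a)² + b²)} = e^(at)cos(bt). Here a=7, b=10

Final answer: e^(7t)·cos(10t)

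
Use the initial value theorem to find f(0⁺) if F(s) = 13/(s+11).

f(0⁺) = lim_{s→∞} s·13/(s+11) = lim_{s→∞} 13s/(s+11) = 13

Final answer: 13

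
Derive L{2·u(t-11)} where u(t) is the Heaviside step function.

L{u(t-a)} = e^(-as)/s. Here a=11, so L{u(t-11)} = e^(-11s)/s, and L{2·u(t-11)} = 2·e^(-11s)/s

Final answer: 2·e^(-11s)/s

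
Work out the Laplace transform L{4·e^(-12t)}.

L{e^(at)} = 1/(s-a), so L{e^(-12t)} = 1/(s+12). Then L{4·e^(-12t)} = 4/(s+12)

Final answer: 4/(s+12)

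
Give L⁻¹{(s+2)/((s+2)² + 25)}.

Using frequency shift: L⁻¹{(s-a)/((s-a)² + b²)} = e^(at)cos(bt). Here a=-2, b=5

Final answer: e^(-2t)·cos(5t)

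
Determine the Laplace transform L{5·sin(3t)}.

L{sin(ωt)} = ω/(s² + ω²), so L{sin(3t)} = 3/(s² + 9). Then L{5·sin(3t)} = 5·3/(s² + 9) = 15/(s² + 9)

Final answer: 15/(s² + 9)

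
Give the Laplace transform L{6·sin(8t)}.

L{sin(ωt)} = ω/(s² + ω²), so L{sin(8t)} = 8/(s² + 64). Then L{6·sin(8t)} = 6·8/(s² + 64) = 48/(s² + 64)

Final answer: 48/(s² + 64)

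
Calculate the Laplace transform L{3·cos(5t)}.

L{cos(ωt)} = s/(s² + ω²), so L{cos(5t)} = s/(s² + 25). Then L{3·cos(5t)} = 3·s/(s² + 25) = 3s/(s² + 25)

Final answer: 3s/(s² + 25)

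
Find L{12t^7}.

L{t^n} = n!/s^(n+1). So L{12t^7} = 12·7!/s^8 = 60480/s^8

Final answer: 60480/s^8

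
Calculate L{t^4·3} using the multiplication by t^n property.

L{3} = 3/s. d^1/ds^1[1/s] = -1/s². d^2/ds^2[1/s] = 2/s^3. d^3/ds^3[1/s] = -6/s^4. d^4/ds^4[1/s] = 24/s^5. So L{t^4} = (-1)^{4}·24/s^5 = 24/s^5. Then L{t^4·3} = 3·24/s^5 = 72/s^5

Final answer: 72/s^5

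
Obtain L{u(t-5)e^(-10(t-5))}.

u(t-a)f(t-a) with f(t)=e^(-10t). L{e^(-10t)} = 1/(s+10). By time shift: e^(-5s)/(s+10)

Final answer: e^(-5s)/(s+10)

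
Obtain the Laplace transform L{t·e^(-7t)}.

L{t^n·e^(at)} = n!/(s-a)^(n+1), so L{t·e^(-7t)} = 1/(s+7)^2

Final answer: 1/(s+7)^2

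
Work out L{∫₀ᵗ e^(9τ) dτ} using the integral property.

L{∫₀ᵗ f(τ)dτ} = F(s)/s with F(s) = 1/(s-9), so L{∫₀ᵗ e^(9τ) dτ} = 1/(s(s-9))

Final answer: 1/(s(s-9))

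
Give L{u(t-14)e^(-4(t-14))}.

u(t-a)f(t-a) with f(t)=e^(-4t). L{e^(-4t)} = 1/(s+4). By time shift: e^(-14s)/(s+4)

Final answer: e^(-14s)/(s+4)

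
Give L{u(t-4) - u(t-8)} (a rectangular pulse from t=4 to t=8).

L{u(t-a)} = e^(-as)/s. L{u(t-4) - u(t-8)} = (e^(-4s) - e^(-8s))/s

Final answer: (e^(-4s) - e^(-8s))/s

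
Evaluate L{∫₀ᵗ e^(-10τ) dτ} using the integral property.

L{∫₀ᵗ f(τ)dτ} = F(s)/s with F(s) = 1/(s+10), so L{∫₀ᵗ e^(-10τ) dτ} = 1/(s(s+10))

Final answer: 1/(s(s+10))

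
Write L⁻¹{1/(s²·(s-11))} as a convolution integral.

1/(s²·(s-11)) = (1/s^2)·(1/(s-11)) = L{t}·L{e^(11t)}. So f(t) = t*e^(11t) = ∫₀ᵗ τ·e^(11(t-τ)) dτ

Final answer: ∫₀ᵗ τ·e^(11(t-τ)) dτ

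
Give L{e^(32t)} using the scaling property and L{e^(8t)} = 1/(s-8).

Using L{f(at)} = (1/a)F(s/a) with a=4 and f(t) = e^(8t): L{e^(32t)} = (1/4) · 1/((s/4)-8) = (1/4) · 4/(s-32) = 1/(s-32)

Final answer: 1/(s-32)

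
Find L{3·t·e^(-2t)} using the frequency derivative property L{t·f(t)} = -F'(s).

L{e^(-2t)} = 1/(s+2). By frequency derivative: L{t·e^(-2t)} = -d/ds[1/(s+2)] = -(-1)/(s+2)² = 1/(s+2)². Then L{3·t·e^(-2t)} = 3·1/(s+2)² = 3/(s+2)²

Final answer: 3/(s+2)²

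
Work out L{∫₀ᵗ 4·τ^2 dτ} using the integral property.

L{∫₀ᵗ f(τ)dτ} = F(s)/s with f(t) = 4t^2. F(s) = 8/s^3, so L{∫₀ᵗ 4·τ^2 dτ} = (8/s^3)/s = 8/s^4. (Check: ∫₀ᵗ 4·τ^2 dτ = 4t^3/3.)

Final answer: 8/s^4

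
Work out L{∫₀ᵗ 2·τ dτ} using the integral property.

L{∫₀ᵗ f(τ)dτ} = F(s)/s with f(t) = 2t. F(s) = 2/s^2, so L{∫₀ᵗ 2·τ dτ} = (2/s^2)/s = 2/s^3. (Check: ∫₀ᵗ 2·τ dτ = 2t^2/2.)

Final answer: 2/s^3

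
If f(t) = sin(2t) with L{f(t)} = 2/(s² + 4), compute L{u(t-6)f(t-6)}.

Time shift theorem: L{u(t-a)f(t-a)} = e^(-as)F(s). Here a=6, F(s) = 2/(s² + 4), so L{u(t-6)f(t-6)} = e^(-6s)·2/(s² + 4)

Final answer: e^(-6s)·2/(s² + 4)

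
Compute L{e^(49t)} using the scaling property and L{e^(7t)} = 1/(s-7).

Using L{f(at)} = (1/a)F(s/a) with a=7 and f(t) = e^(7t): L{e^(49t)} = (1/7) · 1/((s/7)-7) = (1/7) · 7/(s-49) = 1/(s-49)

Final answer: 1/(s-49)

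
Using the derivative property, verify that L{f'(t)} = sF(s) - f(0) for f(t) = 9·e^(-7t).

f'(t) = -63e^(-7t). Direct: L{f'(t)} = -63/(s+7). Property: s·9/(s+7) - 9 = (9s - 9(s+7))/(s+7) = -63/(s+7). ✓

Final answer: -63/(s+7)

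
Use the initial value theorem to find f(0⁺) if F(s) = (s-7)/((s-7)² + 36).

f(0⁺) = lim_{s→∞} sF(s) = lim_{s→∞} s(s-7)/((s-7)² + 36) = 1

Final answer: 1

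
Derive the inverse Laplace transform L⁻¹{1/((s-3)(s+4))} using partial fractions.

Decompose: A/(s-3) + B/(s+4). A = 1/7, B = -1/7. f(t) = (e^(3t) - e^(-4t))/7

Final answer: (e^(3t) - e^(-4t))/7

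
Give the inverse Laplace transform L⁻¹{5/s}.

L⁻¹{c/s} = c, so L⁻¹{5/s} = 5

Final answer: 5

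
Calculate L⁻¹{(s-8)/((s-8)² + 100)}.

Using frequency shift: L⁻¹{(s-a)/((s-a)² + b²)} = e^(at)cos(bt). Here a=8, b=10

Final answer: e^(8t)·cos(10t)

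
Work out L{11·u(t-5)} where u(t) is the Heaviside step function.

L{u(t-a)} = e^(-as)/s. Here a=5, so L{u(t-5)} = e^(-5s)/s, and L{11·u(t-5)} = 11·e^(-5s)/s

Final answer: 11·e^(-5s)/s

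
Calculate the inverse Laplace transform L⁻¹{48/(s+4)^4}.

L⁻¹{n!/(s-a)^(n+1)} = t^n·e^(at) with n=3, a=-4. So L⁻¹{6/(s+4)^4} = t^3·e^(-4t), and L⁻¹{48/(s+4)^4} = (48/6)·t^3·e^(-4t) = 8·t^3·e^(-4t)

Final answer: 8·t^3·e^(-4t)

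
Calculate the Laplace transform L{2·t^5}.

L{t^n} = n!/s^(n+1), so L{t^5} = 120/s^6. Then L{2·t^5} = 2·120/s^6 = 240/s^6

Final answer: 240/s^6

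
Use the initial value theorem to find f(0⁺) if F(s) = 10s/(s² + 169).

f(0⁺) = lim_{s→∞} s·10s/(s² + 169) = lim_{s→∞} 10s²/(s² + 169) = 10

Final answer: 10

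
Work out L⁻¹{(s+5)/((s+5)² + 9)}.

Using frequency shift: L⁻¹{(s-a)/((s-a)² + b²)} = e^(at)cos(bt). Here a=-5, b=3

Final answer: e^(-5t)·cos(3t)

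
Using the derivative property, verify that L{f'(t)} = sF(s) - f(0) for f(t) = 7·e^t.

f'(t) = 7e^t. Direct: L{f'(t)} = 7/(s-1). Property: s·7/(s-1) - 7 = (7s - 7(s-1))/(s-1) = 7/(s-1). ✓

Final answer: 7/(s-1)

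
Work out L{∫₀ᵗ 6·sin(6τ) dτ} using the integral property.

L{∫₀ᵗ f(τ)dτ} = F(s)/s with F(s) = 36/(s² + 36), so the result is (36/(s² + 36))/s = 36/(s(s² + 36))

Final answer: 36/(s(s² + 36))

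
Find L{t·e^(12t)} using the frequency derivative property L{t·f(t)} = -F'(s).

L{e^(12t)} = 1/(s-12). By frequency derivative: L{t·e^(12t)} = -d/ds[1/(s-12)] = -(-1)/(s-12)² = 1/(s-12)²

Final answer: 1/(s-12)²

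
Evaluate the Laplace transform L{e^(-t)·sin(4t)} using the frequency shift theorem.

Frequency shift: L{e^(at)f(t)} = F(s-a). L{e^(-t)·sin(4t)} = 4/((s+1)² + 16)

Final answer: 4/((s+1)² + 16)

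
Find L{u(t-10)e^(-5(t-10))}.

u(t-a)f(t-a) with f(t)=e^(-5t). L{e^(-5t)} = 1/(s+5). By time shift: e^(-10s)/(s+5)

Final answer: e^(-10s)/(s+5)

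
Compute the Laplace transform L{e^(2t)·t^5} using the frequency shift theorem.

L{e^(at)·t^n} = n!/(s-a)^(n+1), so L{e^(2t)·t^5} = 120/(s-2)^6

Final answer: 120/(s-2)^6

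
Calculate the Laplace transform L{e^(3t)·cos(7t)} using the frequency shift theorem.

Frequency shift: L{e^(at)f(t)} = F(s-a). L{e^(3t)·cos(7t)} = (s-3)/((s-3)² + 49)

Final answer: (s-3)/((s-3)² + 49)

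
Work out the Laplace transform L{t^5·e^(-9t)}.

L{t^n·e^(at)} = n!/(s-a)^(n+1), so L{t^5·e^(-9t)} = 120/(s+9)^6

Final answer: 120/(s+9)^6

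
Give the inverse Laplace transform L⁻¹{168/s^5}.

L⁻¹{n!/s^(n+1)} = t^n with n=4. So L⁻¹{24/s^5} = t^4, and L⁻¹{168/s^5} = (168/24)·t^4 = 7·t^4

Final answer: 7·t^4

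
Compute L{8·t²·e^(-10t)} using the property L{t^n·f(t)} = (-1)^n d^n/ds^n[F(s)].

L{e^(-10t)} = 1/(s+10). d/ds[1/(s+10)] = -1/(s+10)². d²/ds²[1/(s+10)] = 2/(s+10)³. So L{t²·e^(-10t)} = (-1)² · 2/(s+10)³ = 2/(s+10)³. Then L{8·t²·e^(-10t)} = 8·2/(s+10)³ = 16/(s+10)³

Final answer: 16/(s+10)³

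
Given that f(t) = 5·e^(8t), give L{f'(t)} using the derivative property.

f(0) = 5, F(s) = 5/(s-8). L{f'(t)} = s·F(s) - f(0) = 5s/(s-8) - 5 = (5s - 5(s-8))/(s-8) = 40/(s-8)

Final answer: 40/(s-8)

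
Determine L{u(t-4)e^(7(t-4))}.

u(t-a)f(t-a) with f(t)=e^(7t). L{e^(7t)} = 1/(s-7). By time shift: e^(-4s)/(s-7)

Final answer: e^(-4s)/(s-7)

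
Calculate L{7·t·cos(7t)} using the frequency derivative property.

L{cos(7t)} = s/(s² + 49). Derivative: d/ds[s/(s² + 49)] = [(s² + 49) - s·2s]/(s² + 49)² = (49 - s²)/(s² + 49)². So L{t·cos(7t)} = -F'(s) = (s² - 49)/(s² + 49)². Then L{7·t·cos(7t)} = 7·(s² - 49)/(s² + 49)²

Final answer: 7·(s² - 49)/(s² + 49)²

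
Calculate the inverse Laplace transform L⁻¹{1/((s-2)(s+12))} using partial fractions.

Decompose: A/(s-2) + B/(s+12). A = 1/14, B = -1/14. f(t) = (e^(2t) - e^(-12t))/14

Final answer: (e^(2t) - e^(-12t))/14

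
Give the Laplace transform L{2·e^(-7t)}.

L{e^(at)} = 1/(s-a), so L{e^(-7t)} = 1/(s+7). Then L{2·e^(-7t)} = 2/(s+7)

Final answer: 2/(s+7)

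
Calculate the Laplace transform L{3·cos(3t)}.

L{cos(ωt)} = s/(s² + ω²), so L{cos(3t)} = s/(s² + 9). Then L{3·cos(3t)} = 3·s/(s² + 9) = 3s/(s² + 9)

Final answer: 3s/(s² + 9)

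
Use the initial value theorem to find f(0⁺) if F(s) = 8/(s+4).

f(0⁺) = lim_{s→∞} s·8/(s+4) = lim_{s→∞} 8s/(s+4) = 8

Final answer: 8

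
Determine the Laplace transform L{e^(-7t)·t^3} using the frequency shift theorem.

L{e^(at)·t^n} = n!/(s-a)^(n+1), so L{e^(-7t)·t^3} = 6/(s+7)^4

Final answer: 6/(s+7)^4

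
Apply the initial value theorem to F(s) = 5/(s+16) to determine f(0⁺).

f(0⁺) = lim_{s→∞} s·5/(s+16) = lim_{s→∞} 5s/(s+16) = 5

Final answer: 5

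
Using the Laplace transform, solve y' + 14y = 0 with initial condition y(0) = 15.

L{y'} + 14L{y} = 0. sY - 15 + 14Y = 0. Y(s+14) = 15. Y = 15/(s+14)

Final answer: y(t) = 15e^(-14t)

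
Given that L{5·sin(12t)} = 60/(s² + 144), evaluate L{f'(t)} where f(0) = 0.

L{f'(t)} = s·F(s) - f(0) = s·60/(s² + 144) - 0 = 60s/(s² + 144)

Final answer: 60s/(s² + 144)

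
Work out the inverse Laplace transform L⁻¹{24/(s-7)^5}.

L⁻¹{n!/(s-a)^(n+1)} = t^n·e^(at), so L⁻¹{24/(s-7)^5} = t^4·e^(7t)

Final answer: t^4·e^(7t)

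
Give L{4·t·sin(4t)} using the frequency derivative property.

L{sin(4t)} = 4/(s² + 16). By L{t·f(t)} = -F'(s): -d/ds[4/(s² + 16)] = -(4)·(-2s)/(s² + 16)² = 8s/(s² + 16)². Then L{4·t·sin(4t)} = 4·8s/(s² + 16)² = 32s/(s² + 16)²

Final answer: 32s/(s² + 16)²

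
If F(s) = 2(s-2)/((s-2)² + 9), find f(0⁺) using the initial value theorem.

f(0⁺) = lim_{s→∞} sF(s) = lim_{s→∞} 2s(s-2)/((s-2)² + 9) = 2

Final answer: 2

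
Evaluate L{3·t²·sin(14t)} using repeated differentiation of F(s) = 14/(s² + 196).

F(s) = 14/(s² + 196). F'(s) = -28s/(s² + 196)². F''(s) = -28(196 - 3s²)/(s² + 196)³ = (84s² - 5488)/(s² + 196)³. So L{t²·sin(14t)} = (-1)² F''(s) = (84s² - 5488)/(s² + 196)³. Then L{3·t²·sin(14t)} = 3·(84s² - 5488)/(s² + 196)³ = (252s² - 16464)/(s² + 196)³

Final answer: (252s² - 16464)/(s² + 196)³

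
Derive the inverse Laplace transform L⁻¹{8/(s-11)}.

L⁻¹{1/(s-a)} = e^(at), so L⁻¹{1/(s-11)} = e^(11t), and L⁻¹{8/(s-11)} = 8·e^(11t)

Final answer: 8·e^(11t)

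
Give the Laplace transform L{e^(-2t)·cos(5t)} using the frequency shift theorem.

Frequency shift: L{e^(at)f(t)} = F(s-a). L{e^(-2t)·cos(5t)} = (s+2)/((s+2)² + 25)

Final answer: (s+2)/((s+2)² + 25)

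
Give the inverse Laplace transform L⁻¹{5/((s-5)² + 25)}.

Using frequency shift, L⁻¹{5/((s-5)² + 25)} = e^(5t)·sin(5t)

Final answer: e^(5t)·sin(5t)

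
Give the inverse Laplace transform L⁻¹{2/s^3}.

L⁻¹{n!/s^(n+1)} = t^n with n=2. So L⁻¹{2/s^3} = t^2

Final answer: t^2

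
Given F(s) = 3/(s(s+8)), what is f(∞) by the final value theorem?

f(∞) = lim_{s→0} s·3/(s(s+8)) = lim_{s→0} 3/(s+8) = 3/8 = 3/8

Final answer: 3/8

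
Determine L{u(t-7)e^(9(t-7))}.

u(t-a)f(t-a) with f(t)=e^(9t). L{e^(9t)} = 1/(s-9). By time shift: e^(-7s)/(s-9)

Final answer: e^(-7s)/(s-9)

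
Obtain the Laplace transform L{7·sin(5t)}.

L{sin(ωt)} = ω/(s² + ω²), so L{sin(5t)} = 5/(s² + 25). Then L{7·sin(5t)} = 7·5/(s² + 25) = 35/(s² + 25)

Final answer: 35/(s² + 25)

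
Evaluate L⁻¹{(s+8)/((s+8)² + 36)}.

Using frequency shift: L⁻¹{(s-a)/((s-a)² + b²)} = e^(at)cos(bt). Here a=-8, b=6

Final answer: e^(-8t)·cos(6t)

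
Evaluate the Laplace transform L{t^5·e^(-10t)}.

L{t^n·e^(at)} = n!/(s-a)^(n+1), so L{t^5·e^(-10t)} = 120/(s+10)^6

Final answer: 120/(s+10)^6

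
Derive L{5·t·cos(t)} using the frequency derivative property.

L{cos(t)} = s/(s² + 1). Derivative: d/ds[s/(s² + 1)] = [(s² + 1) - s·2s]/(s² + 1)² = (1 - s²)/(s² + 1)². So L{t·cos(t)} = -F'(s) = (s² - 1)/(s² + 1)². Then L{5·t·cos(t)} = 5·(s² - 1)/(s² + 1)²

Final answer: 5·(s² - 1)/(s² + 1)²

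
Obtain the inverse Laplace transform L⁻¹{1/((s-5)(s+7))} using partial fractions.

Decompose: A/(s-5) + B/(s+7). A = 1/12, B = -1/12. f(t) = (e^(5t) - e^(-7t))/12

Final answer: (e^(5t) - e^(-7t))/12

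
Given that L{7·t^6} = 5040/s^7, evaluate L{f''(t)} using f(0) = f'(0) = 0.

L{f''(t)} = s²F(s) - sf(0) - f'(0) = s²·5040/s^7 - 0 - 0 = 5040/s^5

Final answer: 5040/s^5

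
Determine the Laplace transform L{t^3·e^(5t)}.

L{t^n·e^(at)} = n!/(s-a)^(n+1), so L{t^3·e^(5t)} = 6/(s-5)^4

Final answer: 6/(s-5)^4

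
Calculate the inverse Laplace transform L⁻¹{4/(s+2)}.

L⁻¹{1/(s-a)} = e^(at), so L⁻¹{1/(s+2)} = e^(-2t), and L⁻¹{4/(s+2)} = 4·e^(-2t)

Final answer: 4·e^(-2t)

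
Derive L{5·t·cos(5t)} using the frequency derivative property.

L{cos(5t)} = s/(s² + 25). Derivative: d/ds[s/(s² + 25)] = [(s² + 25) - s·2s]/(s² + 25)² = (25 - s²)/(s² + 25)². So L{t·cos(5t)} = -F'(s) = (s² - 25)/(s² + 25)². Then L{5·t·cos(5t)} = 5·(s² - 25)/(s² + 25)²

Final answer: 5·(s² - 25)/(s² + 25)²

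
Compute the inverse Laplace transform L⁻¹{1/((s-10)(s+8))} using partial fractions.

Decompose: A/(s-10) + B/(s+8). A = 1/18, B = -1/18. f(t) = (e^(10t) - e^(-8t))/18

Final answer: (e^(10t) - e^(-8t))/18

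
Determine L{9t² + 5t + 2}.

L{9t² + 5t + 2} = 9·2/s³ + 5/s² + 2/s = 18/s³ + 5/s² + 2/s

Final answer: 18/s³ + 5/s² + 2/s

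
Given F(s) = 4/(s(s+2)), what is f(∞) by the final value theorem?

f(∞) = lim_{s→0} s·4/(s(s+2)) = lim_{s→0} 4/(s+2) = 4/2 = 2

Final answer: 2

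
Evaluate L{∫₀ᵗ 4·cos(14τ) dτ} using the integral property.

L{∫₀ᵗ f(τ)dτ} = F(s)/s with F(s) = 4s/(s² + 196), so the result is (4s/(s² + 196))/s = 4/(s² + 196)

Final answer: 4/(s² + 196)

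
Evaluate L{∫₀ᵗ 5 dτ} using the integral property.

L{∫₀ᵗ f(τ)dτ} = F(s)/s with f(t) = 5. F(s) = 5/s, so L{∫₀ᵗ 5 dτ} = (5/s)/s = 5/s². (Check: ∫₀ᵗ 5 dτ = 5t.)

Final answer: 5/s²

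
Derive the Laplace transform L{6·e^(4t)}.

L{e^(at)} = 1/(s-a), so L{e^(4t)} = 1/(s-4). Then L{6·e^(4t)} = 6/(s-4)

Final answer: 6/(s-4)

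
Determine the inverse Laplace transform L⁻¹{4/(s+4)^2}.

L⁻¹{n!/(s-a)^(n+1)} = t^n·e^(at) with n=1, a=-4. So L⁻¹{1/(s+4)^2} = t·e^(-4t), and L⁻¹{4/(s+4)^2} = (4/1)·t·e^(-4t) = 4·t·e^(-4t)

Final answer: 4·t·e^(-4t)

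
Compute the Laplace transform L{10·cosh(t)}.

L{cosh(ωt)} = s/(s² - ω²), so L{cosh(t)} = s/(s² - 1). Then L{10·cosh(t)} = 10·s/(s² - 1) = 10s/(s² - 1)

Final answer: 10s/(s² - 1)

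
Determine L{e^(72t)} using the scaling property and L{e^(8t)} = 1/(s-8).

Using L{f(at)} = (1/a)F(s/a) with a=9 and f(t) = e^(8t): L{e^(72t)} = (1/9) · 1/((s/9)-8) = (1/9) · 9/(s-72) = 1/(s-72)

Final answer: 1/(s-72)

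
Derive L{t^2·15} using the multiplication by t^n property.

L{15} = 15/s. d^1/ds^1[1/s] = -1/s². d^2/ds^2[1/s] = 2/s^3. So L{t^2} = (-1)^{2}·2/s^3 = 2/s^3. Then L{t^2·15} = 15·2/s^3 = 30/s^3

Final answer: 30/s^3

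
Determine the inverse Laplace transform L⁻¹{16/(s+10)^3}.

L⁻¹{n!/(s-a)^(n+1)} = t^n·e^(at) with n=2, a=-10. So L⁻¹{2/(s+10)^3} = t^2·e^(-10t), and L⁻¹{16/(s+10)^3} = (16/2)·t^2·e^(-10t) = 8·t^2·e^(-10t)

Final answer: 8·t^2·e^(-10t)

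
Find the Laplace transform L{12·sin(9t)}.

L{sin(ωt)} = ω/(s² + ω²), so L{sin(9t)} = 9/(s² + 81). Then L{12·sin(9t)} = 12·9/(s² + 81) = 108/(s² + 81)

Final answer: 108/(s² + 81)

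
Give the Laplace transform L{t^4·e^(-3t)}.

L{t^n·e^(at)} = n!/(s-a)^(n+1), so L{t^4·e^(-3t)} = 24/(s+3)^5

Final answer: 24/(s+3)^5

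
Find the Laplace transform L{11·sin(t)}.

L{sin(ωt)} = ω/(s² + ω²), so L{sin(t)} = 1/(s² + 1). Then L{11·sin(t)} = 11·1/(s² + 1) = 11/(s² + 1)

Final answer: 11/(s² + 1)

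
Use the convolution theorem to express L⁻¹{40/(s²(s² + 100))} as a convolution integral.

40/(s²(s² + 100)) = (1/s²)·(40/(s² + 100)) = L{t}·L{4·sin(10t)}. So f(t) = t*(4·sin(10t)) = ∫₀ᵗ 4τ·sin(10(t-τ)) dτ

Final answer: ∫₀ᵗ 4τ·sin(10(t-τ)) dτ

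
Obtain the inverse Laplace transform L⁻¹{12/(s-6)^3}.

L⁻¹{n!/(s-a)^(n+1)} = t^n·e^(at) with n=2, a=6. So L⁻¹{2/(s-6)^3} = t^2·e^(6t), and L⁻¹{12/(s-6)^3} = (12/2)·t^2·e^(6t) = 6·t^2·e^(6t)

Final answer: 6·t^2·e^(6t)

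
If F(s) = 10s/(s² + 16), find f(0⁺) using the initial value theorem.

f(0⁺) = lim_{s→∞} s·10s/(s² + 16) = lim_{s→∞} 10s²/(s² + 16) = 10

Final answer: 10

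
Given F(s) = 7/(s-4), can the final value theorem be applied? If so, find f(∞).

sF(s) = 7s/(s-4) has a pole at s = 4 in the right half-plane. Theorem does NOT apply (unstable system; f(t) = 7·e^(4t) grows without bound).

Final answer: Not applicable (unstable)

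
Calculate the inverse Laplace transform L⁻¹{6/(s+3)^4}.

L⁻¹{n!/(s-a)^(n+1)} = t^n·e^(at), so L⁻¹{6/(s+3)^4} = t^3·e^(-3t)

Final answer: t^3·e^(-3t)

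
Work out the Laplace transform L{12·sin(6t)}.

L{sin(ωt)} = ω/(s² + ω²), so L{sin(6t)} = 6/(s² + 36). Then L{12·sin(6t)} = 12·6/(s² + 36) = 72/(s² + 36)

Final answer: 72/(s² + 36)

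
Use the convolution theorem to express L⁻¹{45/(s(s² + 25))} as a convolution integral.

45/(s(s² + 25)) = (1/s)·(45/(s² + 25)) = L{1}·L{9·sin(5t)}. So f(t) = 1*(9·sin(5t)) = ∫₀ᵗ 9·sin(5τ) dτ

Final answer: ∫₀ᵗ 9·sin(5τ) dτ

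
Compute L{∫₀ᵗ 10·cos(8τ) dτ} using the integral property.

L{∫₀ᵗ f(τ)dτ} = F(s)/s with F(s) = 10s/(s² + 64), so the result is (10s/(s² + 64))/s = 10/(s² + 64)

Final answer: 10/(s² + 64)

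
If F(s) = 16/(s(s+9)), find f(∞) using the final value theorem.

f(∞) = lim_{s→0} s·16/(s(s+9)) = lim_{s→0} 16/(s+9) = 16/9 = 16/9

Final answer: 16/9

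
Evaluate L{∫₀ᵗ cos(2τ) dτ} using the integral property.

L{∫₀ᵗ f(τ)dτ} = F(s)/s with F(s) = s/(s² + 4), so the result is (s/(s² + 4))/s = 1/(s² + 4)

Final answer: 1/(s² + 4)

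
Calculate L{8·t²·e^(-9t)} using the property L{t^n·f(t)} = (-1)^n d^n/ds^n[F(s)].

L{e^(-9t)} = 1/(s+9). d/ds[1/(s+9)] = -1/(s+9)². d²/ds²[1/(s+9)] = 2/(s+9)³. So L{t²·e^(-9t)} = (-1)² · 2/(s+9)³ = 2/(s+9)³. Then L{8·t²·e^(-9t)} = 8·2/(s+9)³ = 16/(s+9)³

Final answer: 16/(s+9)³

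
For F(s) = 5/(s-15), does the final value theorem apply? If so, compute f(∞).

sF(s) = 5s/(s-15) has a pole at s = 15 in the right half-plane. Theorem does NOT apply (unstable system; f(t) = 5·e^(15t) grows without bound).

Final answer: Not applicable (unstable)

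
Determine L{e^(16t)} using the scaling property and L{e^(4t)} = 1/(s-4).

Using L{f(at)} = (1/a)F(s/a) with a=4 and f(t) = e^(4t): L{e^(16t)} = (1/4) · 1/((s/4)-4) = (1/4) · 4/(s-16) = 1/(s-16)

Final answer: 1/(s-16)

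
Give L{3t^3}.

L{t^n} = n!/s^(n+1). So L{3t^3} = 3·3!/s^4 = 18/s^4

Final answer: 18/s^4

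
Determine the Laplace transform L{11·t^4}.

L{t^n} = n!/s^(n+1), so L{t^4} = 24/s^5. Then L{11·t^4} = 11·24/s^5 = 264/s^5

Final answer: 264/s^5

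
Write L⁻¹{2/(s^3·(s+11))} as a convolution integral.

2/(s^3·(s+11)) = (2/s^3)·(1/(s+11)) = L{t^2}·L{e^(-11t)}. So f(t) = t^2*e^(-11t) = ∫₀ᵗ τ^2·e^(-11(t-τ)) dτ

Final answer: ∫₀ᵗ τ^2·e^(-11(t-τ)) dτ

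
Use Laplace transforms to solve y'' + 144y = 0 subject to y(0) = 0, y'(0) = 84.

L{y''} + 144L{y} = 0. s²Y - 0 - 84 + 144Y = 0. Y(s² + 144) = 84. Y = (84)/(s² + 144). Inverting: y(t) = 7sin(12t)

Final answer: y(t) = 7sin(12t)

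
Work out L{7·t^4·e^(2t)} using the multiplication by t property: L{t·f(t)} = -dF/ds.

Using L{t^n·e^(at)} = n!/(s-a)^(n+1), L{t^4·e^(2t)} = 24/(s-2)^5, so L{7·t^4·e^(2t)} = 7·24/(s-2)^5 = 168/(s-2)^5

Final answer: 168/(s-2)^5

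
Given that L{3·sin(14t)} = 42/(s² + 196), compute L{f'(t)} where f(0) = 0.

L{f'(t)} = s·F(s) - f(0) = s·42/(s² + 196) - 0 = 42s/(s² + 196)

Final answer: 42s/(s² + 196)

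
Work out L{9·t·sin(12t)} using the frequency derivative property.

L{sin(12t)} = 12/(s² + 144). By L{t·f(t)} = -F'(s): -d/ds[12/(s² + 144)] = -(12)·(-2s)/(s² + 144)² = 24s/(s² + 144)². Then L{9·t·sin(12t)} = 9·24s/(s² + 144)² = 216s/(s² + 144)²

Final answer: 216s/(s² + 144)²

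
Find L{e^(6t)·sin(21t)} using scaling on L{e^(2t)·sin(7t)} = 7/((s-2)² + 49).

Scaling with a=3: L{e^(6t)·sin(21t)} = (1/3) · 7/((s/3-2)² + 49). Simplifying: 21/((s-6)² + 441)

Final answer: 21/((s-6)² + 441)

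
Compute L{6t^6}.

L{t^n} = n!/s^(n+1). So L{6t^6} = 6·6!/s^7 = 4320/s^7

Final answer: 4320/s^7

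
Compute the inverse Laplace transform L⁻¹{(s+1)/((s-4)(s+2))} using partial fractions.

Using partial fractions, f(t) = (5e^(4t) + e^(-2t))/6

Final answer: (5e^(4t) + e^(-2t))/6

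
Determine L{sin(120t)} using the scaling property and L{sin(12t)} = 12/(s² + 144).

Using L{f(at)} = (1/a)F(s/a) with a=10: L{sin(120t)} = (1/10) · 12/((s/10)² + 144) = (1/10) · 12·100/(s² + 14400) = 120/(s² + 14400)

Final answer: 120/(s² + 14400)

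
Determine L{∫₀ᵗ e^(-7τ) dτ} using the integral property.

L{∫₀ᵗ f(τ)dτ} = F(s)/s with F(s) = 1/(s+7), so L{∫₀ᵗ e^(-7τ) dτ} = 1/(s(s+7))

Final answer: 1/(s(s+7))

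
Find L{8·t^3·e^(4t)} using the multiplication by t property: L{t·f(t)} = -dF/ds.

Using L{t^n·e^(at)} = n!/(s-a)^(n+1), L{t^3·e^(4t)} = 6/(s-4)^4, so L{8·t^3·e^(4t)} = 8·6/(s-4)^4 = 48/(s-4)^4

Final answer: 48/(s-4)^4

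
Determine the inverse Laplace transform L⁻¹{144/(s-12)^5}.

L⁻¹{n!/(s-a)^(n+1)} = t^n·e^(at) with n=4, a=12. So L⁻¹{24/(s-12)^5} = t^4·e^(12t), and L⁻¹{144/(s-12)^5} = (144/24)·t^4·e^(12t) = 6·t^4·e^(12t)

Final answer: 6·t^4·e^(12t)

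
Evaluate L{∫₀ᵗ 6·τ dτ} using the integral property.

L{∫₀ᵗ f(τ)dτ} = F(s)/s with f(t) = 6t. F(s) = 6/s^2, so L{∫₀ᵗ 6·τ dτ} = (6/s^2)/s = 6/s^3. (Check: ∫₀ᵗ 6·τ dτ = 6t^2/2.)

Final answer: 6/s^3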